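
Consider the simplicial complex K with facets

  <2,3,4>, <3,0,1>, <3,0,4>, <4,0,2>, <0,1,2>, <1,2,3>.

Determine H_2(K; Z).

Fix the vertex order 0 < 1 < 2 < 3 < 4 and write every simplex with vertices in increasing order. Then dim K = 2 and the simplices of K are:

  0-simplices (5): [0], [1], [2], [3], [4]
  1-simplices (9): [0,1], [0,2], [0,3], [0,4], [1,2], [1,3], [2,3], [2,4], [3,4]
  2-simplices (6): [0,1,2], [0,1,3], [0,2,4], [0,3,4], [1,2,3], [2,3,4]

giving chain groups C_0 ≅ Z^5, C_1 ≅ Z^9, C_2 ≅ Z^6.

Boundary ∂_1: C_1 → C_0 is given by ∂[p,q] = [q] − [p].
As a 5×9 matrix over Z this has rank 4, with invariant factors (1,1,1,1).

Boundary ∂_2: C_2 → C_1 maps a triangle to the signed sum of its edges. For instance
  ∂[0,1,3] = [1,3] − [0,3] + [0,1],
  ∂[0,1,2] = [1,2] − [0,2] + [0,1].
This gives a 9×6 integer matrix of rank 5; reducing to Smith normal form yields diagonal entries (1,1,1,1,1).

Now H_k = ker ∂_k / im ∂_{k+1}, so:

  H_2: rank ker ∂_2 − rank ∂_3 = (6 − 5) − 0 = 1, and there is no ∂_3, so H_2 ≅ Z.

(K is a triangulation of the 2-sphere S^2.)

H_2 = Z.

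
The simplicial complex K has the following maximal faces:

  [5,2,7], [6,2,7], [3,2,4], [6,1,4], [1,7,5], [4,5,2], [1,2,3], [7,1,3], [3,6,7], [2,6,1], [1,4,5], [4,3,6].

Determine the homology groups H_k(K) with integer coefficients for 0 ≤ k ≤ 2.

Fix the vertex order 1 < 2 < 3 < 4 < 5 < 6 < 7 and write every simplex with vertices in increasing order. Then dim K = 2 and the simplices of K are:

  0-simplices (7): [1], [2], [3], [4], [5], [6], [7]
  1-simplices (18): [1,2], [1,3], [1,4], [1,5], [1,6], [1,7], [2,3], [2,4], [2,5], [2,6], [2,7], [3,4], [3,6], [3,7], [4,5], [4,6], [5,7], [6,7]
  2-simplices (12): [1,2,3], [1,2,6], [1,3,7], [1,4,5], [1,4,6], [1,5,7], [2,3,4], [2,4,5], [2,5,7], [2,6,7], [3,4,6], [3,6,7]

giving chain groups C_0 ≅ Z^7, C_1 ≅ Z^18, C_2 ≅ Z^12.

The boundary map ∂_1: C_1 → C_0 is given by ∂[p,q] = [q] − [p].
As a 7×18 matrix over Z this has rank 6, with invariant factors (1,1,1,1,1,1).

The boundary map ∂_2: C_2 → C_1 acts by ∂[p,q,r] = [q,r] − [p,r] + [p,q]. For instance
  ∂[1,4,5] = [4,5] − [1,5] + [1,4],
  ∂[1,5,7] = [5,7] − [1,7] + [1,5].
The resulting 18×12 matrix has rank 12, and its Smith normal form has invariant factors (1,1,1,1,1,1,1,1,1,1,1,2).

From H_k ≅ ker(∂_k) / im(∂_{k+1}) we obtain:

  H_0: rank C_0 − rank ∂_1 = 7 − 6 = 1, and the invariant factors of ∂_1 are all 1, so H_0 ≅ Z.
  H_1: rank ker ∂_1 − rank ∂_2 = (18 − 6) − 12 = 0, and ∂_2 has invariant factor 2 > 1, so H_1 ≅ Z/2.
  H_2: rank ker ∂_2 − rank ∂_3 = (12 − 12) − 0 = 0, and there is no ∂_3, so H_2 ≅ 0.

(K is a triangulation of the real projective plane RP^2.)

H_0 = Z,  H_1 = Z/2,  H_2 = 0.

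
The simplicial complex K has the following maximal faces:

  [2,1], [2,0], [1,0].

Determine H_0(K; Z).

Fix the vertex order 0 < 1 < 2 and write every simplex with vertices in increasing order. Then dim K = 1 and the simplices of K are:

  0-simplices (3): [0], [1], [2]
  1-simplices (3): [0,1], [0,2], [1,2]

so the chain groups are C_0 ≅ Z^3, C_1 ≅ Z^3.

The boundary map ∂_1: C_1 → C_0 maps an edge to its endpoints' difference, ∂[p,q] = q − p.
As a 3×3 matrix over Z this has rank 2, with invariant factors (1,1).

Reading off H_k = ker ∂_k / im ∂_{k+1}:

  H_0: rank C_0 − rank ∂_1 = 3 − 2 = 1, and the invariant factors of ∂_1 are all 1, so H_0 = Z.

H_0 ≅ Z.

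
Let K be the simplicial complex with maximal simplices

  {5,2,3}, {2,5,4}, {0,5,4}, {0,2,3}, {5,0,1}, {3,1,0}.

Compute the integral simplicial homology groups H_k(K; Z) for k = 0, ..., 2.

Fix the vertex order 0 < 1 < 2 < 3 < 4 < 5 and write every simplex with vertices in increasing order. Then dim K = 2 and the simplices of K are:

  0-simplices (6): [0], [1], [2], [3], [4], [5]
  1-simplices (12): [0,1], [0,2], [0,3], [0,4], [0,5], [1,3], [1,5], [2,3], [2,4], [2,5], [3,5], [4,5]
  2-simplices (6): [0,1,3], [0,1,5], [0,2,3], [0,4,5], [2,3,5], [2,4,5]

Hence C_0 ≅ Z^6, C_1 ≅ Z^12, C_2 ≅ Z^6.

The boundary map ∂_1: C_1 → C_0 is given by ∂[p,q] = [q] − [p]. For instance
  ∂[2,5] = [5] − [2].
The resulting 6×12 matrix has rank 5, and its Smith normal form has invariant factors (1,1,1,1,1).

The boundary map ∂_2: C_2 → C_1 acts by ∂[p,q,r] = [q,r] − [p,r] + [p,q]. For instance
  ∂[0,1,5] = [1,5] − [0,5] + [0,1],
  ∂[0,1,3] = [1,3] − [0,3] + [0,1].
This gives a 12×6 integer matrix of rank 6; reducing to Smith normal form yields diagonal entries (1,1,1,1,1,1).

Now H_k = ker ∂_k / im ∂_{k+1}, so:

  H_0: rank C_0 − rank ∂_1 = 6 − 5 = 1, and the invariant factors of ∂_1 are all 1, so H_0 = Z.
  H_1: rank ker ∂_1 − rank ∂_2 = (12 − 5) − 6 = 1, and the invariant factors of ∂_2 are all 1, so H_1 = Z.
  H_2: rank ker ∂_2 − rank ∂_3 = (6 − 6) − 0 = 0, and there is no ∂_3, so H_2 = 0.

H_0 ≅ Z,  H_1 ≅ Z,  H_2 = 0.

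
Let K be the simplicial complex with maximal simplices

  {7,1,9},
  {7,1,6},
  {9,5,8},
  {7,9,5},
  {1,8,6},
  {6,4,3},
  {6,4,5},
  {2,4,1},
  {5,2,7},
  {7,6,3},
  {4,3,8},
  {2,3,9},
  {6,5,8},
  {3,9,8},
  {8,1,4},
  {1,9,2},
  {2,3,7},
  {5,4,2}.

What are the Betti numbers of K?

Fix the vertex order 1 < 2 < 3 < 4 < 5 < 6 < 7 < 8 < 9 and write every simplex with vertices in increasing order. Then dim K = 2 and the simplices of K are:

  0-simplices (9): [1], [2], [3], [4], [5], [6], [7], [8], [9]
  1-simplices (27): (27 of them)
  2-simplices (18): [1,2,4], [1,2,9], [1,4,8], [1,6,7], [1,6,8], [1,7,9], [2,3,7], [2,3,9], [2,4,5], [2,5,7], [3,4,6], [3,4,8], [3,6,7], [3,8,9], [4,5,6], [5,6,8], [5,7,9], [5,8,9]

Hence C_0 ≅ Z^9, C_1 ≅ Z^27, C_2 ≅ Z^18.

∂_1: C_1 → C_0 is given by ∂[p,q] = [q] − [p].
The 9×27 boundary matrix has rank 8 and Smith normal form diag(1,1,1,1,1,1,1,1).

∂_2: C_2 → C_1 acts by ∂[p,q,r] = [q,r] − [p,r] + [p,q]. For instance
  ∂[1,7,9] = [7,9] − [1,9] + [1,7],
  ∂[1,6,8] = [6,8] − [1,8] + [1,6].
As a 27×18 matrix over Z this has rank 18, with invariant factors (1,1,1,1,1,1,1,1,1,1,1,1,1,1,1,1,1,2).

Now H_k = ker ∂_k / im ∂_{k+1}, so:

  H_0: rank C_0 − rank ∂_1 = 9 − 8 = 1, and the invariant factors of ∂_1 are all 1, so H_0 ≅ Z.
  H_1: rank ker ∂_1 − rank ∂_2 = (27 − 8) − 18 = 1, and ∂_2 has invariant factor 2 > 1, so H_1 ≅ Z ⊕ Z/2Z.
  H_2: rank ker ∂_2 − rank ∂_3 = (18 − 18) − 0 = 0, and there is no ∂_3, so H_2 ≅ 0.

As a check, the Euler characteristic is 9 − 27 + 18 = 0, which agrees with 1 − 1 + 0 = 0.
(K is a triangulation of the Klein bottle.)

Hence the Betti numbers are b_0 = 1, b_1 = 1, b_2 = 0.

b_0 = 1, b_1 = 1, b_2 = 0.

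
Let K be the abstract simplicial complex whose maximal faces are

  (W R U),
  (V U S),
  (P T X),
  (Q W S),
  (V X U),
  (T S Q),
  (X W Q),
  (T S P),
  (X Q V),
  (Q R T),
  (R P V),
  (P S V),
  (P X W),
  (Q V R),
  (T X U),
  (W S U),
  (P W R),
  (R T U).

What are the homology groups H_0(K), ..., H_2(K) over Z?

Take the total order P < Q < R < S < T < U < V < W < X on the vertex set. Then K (dimension 2) consists of the simplices:

  0-simplices (9): P, Q, R, S, T, U, V, W, X
  1-simplices (27): PR, PS, PT, PV, PW, PX, QR, QS, QT, QV, QW, QX, RT, RU, RV, RW, ST, SU, SV, SW, TU, TX, UV, UW, UX, VX, WX
  2-simplices (18): PRV, PRW, PST, PSV, PTX, PWX, QRT, QRV, QST, QSW, QVX, QWX, RTU, RUW, SUV, SUW, TUX, UVX

so the chain groups are C_0 ≅ Z^9, C_1 ≅ Z^27, C_2 ≅ Z^18.

Boundary ∂_1: C_1 → C_0 sends each edge [p,q] (with p < q) to q − p. For instance
  ∂QT = T − Q.
The 9×27 boundary matrix has rank 8 and Smith normal form diag(1,1,1,1,1,1,1,1).

∂_2: C_2 → C_1 acts by ∂[p,q,r] = [q,r] − [p,r] + [p,q]. For instance
  ∂PWX = WX − PX + PW,
  ∂QRT = RT − QT + QR.
This gives a 27×18 integer matrix of rank 17; reducing to Smith normal form yields diagonal entries (1,1,1,1,1,1,1,1,1,1,1,1,1,1,1,1,1).

Reading off H_k = ker ∂_k / im ∂_{k+1}:

  H_0: rank C_0 − rank ∂_1 = 9 − 8 = 1, and the invariant factors of ∂_1 are all 1, so H_0 ≅ Z.
  H_1: rank ker ∂_1 − rank ∂_2 = (27 − 8) − 17 = 2, and the invariant factors of ∂_2 are all 1, so H_1 ≅ Z^2.
  H_2: rank ker ∂_2 − rank ∂_3 = (18 − 17) − 0 = 1, and there is no ∂_3, so H_2 ≅ Z.

As a check, the Euler characteristic is 9 − 27 + 18 = 0, which agrees with 1 − 2 + 1 = 0.

H_0 = Z,  H_1 = Z^2,  H_2 = Z.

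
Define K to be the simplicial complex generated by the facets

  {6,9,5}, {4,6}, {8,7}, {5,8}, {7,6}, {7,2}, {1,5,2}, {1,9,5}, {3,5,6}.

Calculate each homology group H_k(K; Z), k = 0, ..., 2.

We work with the vertex ordering 1 < 2 < 3 < 4 < 5 < 6 < 7 < 8 < 9. The simplices of K, each written with vertices in increasing order, are:

  0-simplices (9): [1], [2], [3], [4], [5], [6], [7], [8], [9]
  1-simplices (14): [1,2], [1,5], [1,9], [2,5], [2,7], [3,5], [3,6], [4,6], [5,6], [5,8], [5,9], [6,7], [6,9], [7,8]
  2-simplices (4): [1,2,5], [1,5,9], [3,5,6], [5,6,9]

so the chain groups are C_0 ≅ Z^9, C_1 ≅ Z^14, C_2 ≅ Z^4.

∂_1: C_1 → C_0 maps an edge to its endpoints' difference, ∂[p,q] = q − p.
The 9×14 boundary matrix has rank 8 and Smith normal form diag(1,1,1,1,1,1,1,1).

∂_2: C_2 → C_1 sends each 2-simplex [p,q,r] to [q,r] − [p,r] + [p,q]. For instance
  ∂[1,5,9] = [5,9] − [1,9] + [1,5],
  ∂[3,5,6] = [5,6] − [3,6] + [3,5].
As a 14×4 matrix over Z this has rank 4, with invariant factors (1,1,1,1).

Now H_k = ker ∂_k / im ∂_{k+1}, so:

  H_0: rank C_0 − rank ∂_1 = 9 − 8 = 1, and the invariant factors of ∂_1 are all 1, so H_0 ≅ Z.
  H_1: rank ker ∂_1 − rank ∂_2 = (14 − 8) − 4 = 2, and the invariant factors of ∂_2 are all 1, so H_1 ≅ Z^2.
  H_2: rank ker ∂_2 − rank ∂_3 = (4 − 4) − 0 = 0, and there is no ∂_3, so H_2 ≅ 0.

H_0 ≅ Z,  H_1 ≅ Z^2,  H_2 = 0.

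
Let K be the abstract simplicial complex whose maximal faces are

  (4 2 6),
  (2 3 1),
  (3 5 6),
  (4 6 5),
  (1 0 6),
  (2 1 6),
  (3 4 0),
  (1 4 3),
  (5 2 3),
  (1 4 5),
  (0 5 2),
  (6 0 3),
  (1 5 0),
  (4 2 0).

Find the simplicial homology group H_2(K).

H_2 = Z.

Fix the vertex order 0 < 1 < 2 < 3 < 4 < 5 < 6 and write every simplex with vertices in increasing order. Then dim K = 2 and the simplices of K are:

  0-simplices (7): [0], [1], [2], [3], [4], [5], [6]
  1-simplices (21): [0,1], [0,2], [0,3], [0,4], [0,5], [0,6], [1,2], [1,3], [1,4], [1,5], [1,6], [2,3], [2,4], [2,5], [2,6], [3,4], [3,5], [3,6], [4,5], [4,6], [5,6]
  2-simplices (14): [0,1,5], [0,1,6], [0,2,4], [0,2,5], [0,3,4], [0,3,6], [1,2,3], [1,2,6], [1,3,4], [1,4,5], [2,3,5], [2,4,6], [3,5,6], [4,5,6]

so the chain groups are C_0 ≅ Z^7, C_1 ≅ Z^21, C_2 ≅ Z^14.

Boundary ∂_1: C_1 → C_0 maps an edge to its endpoints' difference, ∂[p,q] = q − p.
The 7×21 boundary matrix has rank 6 and Smith normal form diag(1,1,1,1,1,1).

∂_2: C_2 → C_1 maps a triangle to the signed sum of its edges. For instance
  ∂[0,2,4] = [2,4] − [0,4] + [0,2],
  ∂[3,5,6] = [5,6] − [3,6] + [3,5].
The resulting 21×14 matrix has rank 13, and its Smith normal form has invariant factors (1,1,1,1,1,1,1,1,1,1,1,1,1).

Computing H_k = (kernel of ∂_k) / (image of ∂_{k+1}):

  H_2: rank ker ∂_2 − rank ∂_3 = (14 − 13) − 0 = 1, and there is no ∂_3, so H_2 ≅ Z.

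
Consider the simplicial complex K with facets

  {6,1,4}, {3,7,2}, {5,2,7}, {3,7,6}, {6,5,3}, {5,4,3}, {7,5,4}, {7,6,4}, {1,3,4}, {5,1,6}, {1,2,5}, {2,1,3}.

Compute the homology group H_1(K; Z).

Take the total order 1 < 2 < 3 < 4 < 5 < 6 < 7 on the vertex set. Then K (dimension 2) consists of the simplices:

  0-simplices (7): [1], [2], [3], [4], [5], [6], [7]
  1-simplices (18): [1,2], [1,3], [1,4], [1,5], [1,6], [2,3], [2,5], [2,7], [3,4], [3,5], [3,6], [3,7], [4,5], [4,6], [4,7], [5,6], [5,7], [6,7]
  2-simplices (12): [1,2,3], [1,2,5], [1,3,4], [1,4,6], [1,5,6], [2,3,7], [2,5,7], [3,4,5], [3,5,6], [3,6,7], [4,5,7], [4,6,7]

Hence C_0 ≅ Z^7, C_1 ≅ Z^18, C_2 ≅ Z^12.

The boundary map ∂_1: C_1 → C_0 is given by ∂[p,q] = [q] − [p]. For instance
  ∂[5,7] = [7] − [5].
The resulting 7×18 matrix has rank 6, and its Smith normal form has invariant factors (1,1,1,1,1,1).

Boundary ∂_2: C_2 → C_1 maps a triangle to the signed sum of its edges. For instance
  ∂[1,3,4] = [3,4] − [1,4] + [1,3],
  ∂[4,5,7] = [5,7] − [4,7] + [4,5].
This gives a 18×12 integer matrix of rank 12; reducing to Smith normal form yields diagonal entries (1,1,1,1,1,1,1,1,1,1,1,2).

Computing H_k = (kernel of ∂_k) / (image of ∂_{k+1}):

  H_1: rank ker ∂_1 − rank ∂_2 = (18 − 6) − 12 = 0, and ∂_2 has invariant factor 2 > 1, so H_1 = Z/2.

H_1 ≅ Z/2.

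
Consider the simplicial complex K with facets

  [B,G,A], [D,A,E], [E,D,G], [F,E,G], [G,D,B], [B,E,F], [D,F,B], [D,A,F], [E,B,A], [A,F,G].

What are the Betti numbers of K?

b_0 = 1, b_1 = 0, b_2 = 0.

K has 6 vertices, 15 edges, 10 triangles.
rank ∂_0 = 0, rank ∂_1 = 5 ⇒ b_0 = 6 − 0 − 5 = 1; all invariant factors of ∂_1 are 1 so no torsion. So H_0 ≅ Z.
rank ∂_1 = 5, rank ∂_2 = 10 ⇒ b_1 = 15 − 5 − 10 = 0; ∂_2 has invariant factor(s) [2] giving torsion. So H_1 ≅ Z/2.
rank ∂_2 = 10, rank ∂_3 = 0 ⇒ b_2 = 10 − 10 − 0 = 0. So H_2 ≅ 0.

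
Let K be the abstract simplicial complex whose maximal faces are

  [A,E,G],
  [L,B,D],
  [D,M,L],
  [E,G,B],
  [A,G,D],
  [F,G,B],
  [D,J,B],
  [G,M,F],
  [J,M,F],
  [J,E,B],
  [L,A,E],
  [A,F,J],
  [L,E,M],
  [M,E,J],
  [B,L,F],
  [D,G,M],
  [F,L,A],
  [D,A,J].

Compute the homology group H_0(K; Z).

We work with the vertex ordering A < B < D < E < F < G < J < L < M. The simplices of K, each written with vertices in increasing order, are:

  0-simplices (9): A, B, D, E, F, G, J, L, M
  1-simplices (27): AD, AE, AF, AG, AJ, AL, BD, BE, BF, BG, BJ, BL, DG, DJ, DL, DM, EG, EJ, EL, EM, FG, FJ, FL, FM, GM, JM, LM
  2-simplices (18): ADG, ADJ, AEG, AEL, AFJ, AFL, BDJ, BDL, BEG, BEJ, BFG, BFL, DGM, DLM, EJM, ELM, FGM, FJM

giving chain groups C_0 ≅ Z^9, C_1 ≅ Z^27, C_2 ≅ Z^18.

∂_1: C_1 → C_0 maps an edge to its endpoints' difference, ∂[p,q] = q − p. For instance
  ∂BG = G − B.
The 9×27 boundary matrix has rank 8 and Smith normal form diag(1,1,1,1,1,1,1,1).

The boundary map ∂_2: C_2 → C_1 maps a triangle to the signed sum of its edges. For instance
  ∂ADJ = DJ − AJ + AD,
  ∂ADG = DG − AG + AD.
This gives a 27×18 integer matrix of rank 17; reducing to Smith normal form yields diagonal entries (1,1,1,1,1,1,1,1,1,1,1,1,1,1,1,1,1).

Now H_k = ker ∂_k / im ∂_{k+1}, so:

  H_0: rank C_0 − rank ∂_1 = 9 − 8 = 1, and the invariant factors of ∂_1 are all 1, so H_0 = Z.

H_0 = Z.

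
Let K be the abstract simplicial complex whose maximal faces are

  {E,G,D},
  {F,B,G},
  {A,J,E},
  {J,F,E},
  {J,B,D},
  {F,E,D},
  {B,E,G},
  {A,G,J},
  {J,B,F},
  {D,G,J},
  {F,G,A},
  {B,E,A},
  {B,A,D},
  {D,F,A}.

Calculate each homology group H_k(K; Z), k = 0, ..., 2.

H_0 ≅ Z,  H_1 ≅ Z^2,  H_2 ≅ Z.

We work with the vertex ordering A < B < D < E < F < G < J. The simplices of K, each written with vertices in increasing order, are:

  0-simplices (7): A, B, D, E, F, G, J
  1-simplices (21): AB, AD, AE, AF, AG, AJ, BD, BE, BF, BG, BJ, DE, DF, DG, DJ, EF, EG, EJ, FG, FJ, GJ
  2-simplices (14): ABD, ABE, ADF, AEJ, AFG, AGJ, BDJ, BEG, BFG, BFJ, DEF, DEG, DGJ, EFJ

giving chain groups C_0 ≅ Z^7, C_1 ≅ Z^21, C_2 ≅ Z^14.

The boundary map ∂_1: C_1 → C_0 is given by ∂[p,q] = [q] − [p].
As a 7×21 matrix over Z this has rank 6, with invariant factors (1,1,1,1,1,1).

Boundary ∂_2: C_2 → C_1 acts by ∂[p,q,r] = [q,r] − [p,r] + [p,q]. For instance
  ∂DEG = EG − DG + DE,
  ∂ABE = BE − AE + AB.
As a 21×14 matrix over Z this has rank 13, with invariant factors (1,1,1,1,1,1,1,1,1,1,1,1,1).

From H_k ≅ ker(∂_k) / im(∂_{k+1}) we obtain:

  H_0: rank C_0 − rank ∂_1 = 7 − 6 = 1, and the invariant factors of ∂_1 are all 1, so H_0 = Z.
  H_1: rank ker ∂_1 − rank ∂_2 = (21 − 6) − 13 = 2, and the invariant factors of ∂_2 are all 1, so H_1 = Z^2.
  H_2: rank ker ∂_2 − rank ∂_3 = (14 − 13) − 0 = 1, and there is no ∂_3, so H_2 = Z.

(K is a triangulation of the torus T^2.)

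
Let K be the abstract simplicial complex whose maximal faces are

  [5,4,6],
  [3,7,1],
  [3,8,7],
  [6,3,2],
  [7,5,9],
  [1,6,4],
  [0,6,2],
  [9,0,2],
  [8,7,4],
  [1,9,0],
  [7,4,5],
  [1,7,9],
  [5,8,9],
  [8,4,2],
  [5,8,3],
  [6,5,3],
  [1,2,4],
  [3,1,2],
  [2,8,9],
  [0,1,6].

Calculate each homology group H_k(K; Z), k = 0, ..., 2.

H_0 ≅ Z,  H_1 ≅ Z ⊕ Z/2Z,  H_2 = 0.

Order the vertices as 0 < 1 < 2 < 3 < 4 < 5 < 6 < 7 < 8 < 9. Listing each simplex with vertices in this order, K has dimension 2 with simplices:

  0-simplices (10): [0], [1], [2], [3], [4], [5], [6], [7], [8], [9]
  1-simplices (30): (30 of them)
  2-simplices (20): (20 of them)

so the chain groups are C_0 ≅ Z^10, C_1 ≅ Z^30, C_2 ≅ Z^20.

∂_1: C_1 → C_0 sends each edge [p,q] (with p < q) to q − p.
The resulting 10×30 matrix has rank 9, and its Smith normal form has invariant factors (1,1,1,1,1,1,1,1,1).

∂_2: C_2 → C_1 acts by ∂[p,q,r] = [q,r] − [p,r] + [p,q]. For instance
  ∂[2,8,9] = [8,9] − [2,9] + [2,8],
  ∂[1,7,9] = [7,9] − [1,9] + [1,7].
The resulting 30×20 matrix has rank 20, and its Smith normal form has invariant factors (1,1,1,1,1,1,1,1,1,1,1,1,1,1,1,1,1,1,1,2).

Now H_k = ker ∂_k / im ∂_{k+1}, so:

  H_0: rank C_0 − rank ∂_1 = 10 − 9 = 1, and the invariant factors of ∂_1 are all 1, so H_0 ≅ Z.
  H_1: rank ker ∂_1 − rank ∂_2 = (30 − 9) − 20 = 1, and ∂_2 has invariant factor 2 > 1, so H_1 ≅ Z ⊕ Z/2Z.
  H_2: rank ker ∂_2 − rank ∂_3 = (20 − 20) − 0 = 0, and there is no ∂_3, so H_2 ≅ 0.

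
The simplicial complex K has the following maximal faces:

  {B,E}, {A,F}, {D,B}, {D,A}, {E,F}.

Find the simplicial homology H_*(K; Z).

We work with the vertex ordering A < B < D < E < F. The simplices of K, each written with vertices in increasing order, are:

  0-simplices (5): A, B, D, E, F
  1-simplices (5): AD, AF, BD, BE, EF

giving chain groups C_0 ≅ Z^5, C_1 ≅ Z^5.

Boundary ∂_1: C_1 → C_0 sends each edge [p,q] (with p < q) to q − p. For instance
  ∂EF = F − E.
As a 5×5 matrix over Z this has rank 4, with invariant factors (1,1,1,1).

Computing H_k = (kernel of ∂_k) / (image of ∂_{k+1}):

  H_0: rank C_0 − rank ∂_1 = 5 − 4 = 1, and the invariant factors of ∂_1 are all 1, so H_0 = Z.
  H_1: rank ker ∂_1 − rank ∂_2 = (5 − 4) − 0 = 1, and there is no ∂_2, so H_1 = Z.

(K is a triangulation of the circle S^1.)

H_0 ≅ Z,  H_1 ≅ Z.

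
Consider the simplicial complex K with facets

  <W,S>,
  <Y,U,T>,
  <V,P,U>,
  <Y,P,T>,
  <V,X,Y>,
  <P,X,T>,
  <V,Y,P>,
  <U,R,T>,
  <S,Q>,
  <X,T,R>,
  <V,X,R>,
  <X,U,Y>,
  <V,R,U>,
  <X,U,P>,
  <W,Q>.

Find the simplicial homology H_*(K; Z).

H_0 ≅ Z^2,  H_1 ≅ Z ⊕ Z/2Z,  H_2 = 0.

Order the vertices as P < Q < R < S < T < U < V < W < X < Y. Listing each simplex with vertices in this order, K has dimension 2 with simplices:

  0-simplices (10): P, Q, R, S, T, U, V, W, X, Y
  1-simplices (21): PT, PU, PV, PX, PY, QS, QW, RT, RU, RV, RX, SW, TU, TX, TY, UV, UX, UY, VX, VY, XY
  2-simplices (12): PTX, PTY, PUV, PUX, PVY, RTU, RTX, RUV, RVX, TUY, UXY, VXY

Hence C_0 ≅ Z^10, C_1 ≅ Z^21, C_2 ≅ Z^12.

∂_1: C_1 → C_0 sends each edge [p,q] (with p < q) to q − p. For instance
  ∂UX = X − U.
As a 10×21 matrix over Z this has rank 8, with invariant factors (1,1,1,1,1,1,1,1).

The boundary map ∂_2: C_2 → C_1 acts by ∂[p,q,r] = [q,r] − [p,r] + [p,q]. For instance
  ∂PUV = UV − PV + PU,
  ∂VXY = XY − VY + VX.
The 21×12 boundary matrix has rank 12 and Smith normal form diag(1,1,1,1,1,1,1,1,1,1,1,2).

Computing H_k = (kernel of ∂_k) / (image of ∂_{k+1}):

  H_0: rank C_0 − rank ∂_1 = 10 − 8 = 2, and the invariant factors of ∂_1 are all 1, so H_0 ≅ Z^2.
  H_1: rank ker ∂_1 − rank ∂_2 = (21 − 8) − 12 = 1, and ∂_2 has invariant factor 2 > 1, so H_1 ≅ Z ⊕ Z/2Z.
  H_2: rank ker ∂_2 − rank ∂_3 = (12 − 12) − 0 = 0, and there is no ∂_3, so H_2 ≅ 0.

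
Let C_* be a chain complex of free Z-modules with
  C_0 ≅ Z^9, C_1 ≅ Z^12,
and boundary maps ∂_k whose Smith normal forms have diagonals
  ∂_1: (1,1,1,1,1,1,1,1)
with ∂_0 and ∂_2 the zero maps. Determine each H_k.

H_0: b_0 = 9 − 0 − 8 = 1; torsion from ∂_1 factors > 1: none. So H_0 ≅ Z.
H_1: b_1 = 12 − 8 − 0 = 4; torsion from ∂_2 factors > 1: none. So H_1 ≅ Z^4.

H_0 ≅ Z,  H_1 ≅ Z^4.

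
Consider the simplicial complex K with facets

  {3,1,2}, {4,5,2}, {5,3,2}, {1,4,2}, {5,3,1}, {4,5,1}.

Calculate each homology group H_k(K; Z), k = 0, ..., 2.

H_0 ≅ Z,  H_1 = 0,  H_2 ≅ Z.

We work with the vertex ordering 1 < 2 < 3 < 4 < 5. The simplices of K, each written with vertices in increasing order, are:

  0-simplices (5): [1], [2], [3], [4], [5]
  1-simplices (9): [1,2], [1,3], [1,4], [1,5], [2,3], [2,4], [2,5], [3,5], [4,5]
  2-simplices (6): [1,2,3], [1,2,4], [1,3,5], [1,4,5], [2,3,5], [2,4,5]

giving chain groups C_0 ≅ Z^5, C_1 ≅ Z^9, C_2 ≅ Z^6.

Boundary ∂_1: C_1 → C_0 maps an edge to its endpoints' difference, ∂[p,q] = q − p. For instance
  ∂[2,3] = [3] − [2].
This gives a 5×9 integer matrix of rank 4; reducing to Smith normal form yields diagonal entries (1,1,1,1).

The boundary map ∂_2: C_2 → C_1 maps a triangle to the signed sum of its edges. For instance
  ∂[2,4,5] = [4,5] − [2,5] + [2,4],
  ∂[1,2,4] = [2,4] − [1,4] + [1,2].
The resulting 9×6 matrix has rank 5, and its Smith normal form has invariant factors (1,1,1,1,1).

Now H_k = ker ∂_k / im ∂_{k+1}, so:

  H_0: rank C_0 − rank ∂_1 = 5 − 4 = 1, and the invariant factors of ∂_1 are all 1, so H_0 = Z.
  H_1: rank ker ∂_1 − rank ∂_2 = (9 − 4) − 5 = 0, and the invariant factors of ∂_2 are all 1, so H_1 = 0.
  H_2: rank ker ∂_2 − rank ∂_3 = (6 − 5) − 0 = 1, and there is no ∂_3, so H_2 = Z.

(K is a triangulation of the 2-sphere S^2.)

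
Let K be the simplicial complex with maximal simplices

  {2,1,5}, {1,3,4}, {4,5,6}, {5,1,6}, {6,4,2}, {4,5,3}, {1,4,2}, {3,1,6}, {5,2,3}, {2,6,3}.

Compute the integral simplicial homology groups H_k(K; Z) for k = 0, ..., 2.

Take the total order 1 < 2 < 3 < 4 < 5 < 6 on the vertex set. Then K (dimension 2) consists of the simplices:

  0-simplices (6): [1], [2], [3], [4], [5], [6]
  1-simplices (15): [1,2], [1,3], [1,4], [1,5], [1,6], [2,3], [2,4], [2,5], [2,6], [3,4], [3,5], [3,6], [4,5], [4,6], [5,6]
  2-simplices (10): [1,2,4], [1,2,5], [1,3,4], [1,3,6], [1,5,6], [2,3,5], [2,3,6], [2,4,6], [3,4,5], [4,5,6]

giving chain groups C_0 ≅ Z^6, C_1 ≅ Z^15, C_2 ≅ Z^10.

∂_1: C_1 → C_0 is given by ∂[p,q] = [q] − [p]. For instance
  ∂[1,6] = [6] − [1].
This gives a 6×15 integer matrix of rank 5; reducing to Smith normal form yields diagonal entries (1,1,1,1,1).

Boundary ∂_2: C_2 → C_1 acts by ∂[p,q,r] = [q,r] − [p,r] + [p,q]. For instance
  ∂[3,4,5] = [4,5] − [3,5] + [3,4],
  ∂[2,3,5] = [3,5] − [2,5] + [2,3].
As a 15×10 matrix over Z this has rank 10, with invariant factors (1,1,1,1,1,1,1,1,1,2).

Computing H_k = (kernel of ∂_k) / (image of ∂_{k+1}):

  H_0: rank C_0 − rank ∂_1 = 6 − 5 = 1, and the invariant factors of ∂_1 are all 1, so H_0 = Z.
  H_1: rank ker ∂_1 − rank ∂_2 = (15 − 5) − 10 = 0, and ∂_2 has invariant factor 2 > 1, so H_1 = Z/2Z.
  H_2: rank ker ∂_2 − rank ∂_3 = (10 − 10) − 0 = 0, and there is no ∂_3, so H_2 = 0.

As a check, the Euler characteristic is 6 − 15 + 10 = 1, which agrees with 1 − 0 + 0 = 1.

H_0 ≅ Z,  H_1 ≅ Z/2Z,  H_2 = 0.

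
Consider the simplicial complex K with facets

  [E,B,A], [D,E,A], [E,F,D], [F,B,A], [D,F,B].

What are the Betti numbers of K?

Order the vertices as A < B < D < E < F. Listing each simplex with vertices in this order, K has dimension 2 with simplices:

  0-simplices (5): A, B, D, E, F
  1-simplices (10): AB, AD, AE, AF, BD, BE, BF, DE, DF, EF
  2-simplices (5): ABE, ABF, ADE, BDF, DEF

Hence C_0 ≅ Z^5, C_1 ≅ Z^10, C_2 ≅ Z^5.

∂_1: C_1 → C_0 is given by ∂[p,q] = [q] − [p]. For instance
  ∂EF = F − E.
The resulting 5×10 matrix has rank 4, and its Smith normal form has invariant factors (1,1,1,1).

Boundary ∂_2: C_2 → C_1 sends each 2-simplex [p,q,r] to [q,r] − [p,r] + [p,q]. For instance
  ∂DEF = EF − DF + DE,
  ∂ABF = BF − AF + AB.
The 10×5 boundary matrix has rank 5 and Smith normal form diag(1,1,1,1,1).

Computing H_k = (kernel of ∂_k) / (image of ∂_{k+1}):

  H_0: rank C_0 − rank ∂_1 = 5 − 4 = 1, and the invariant factors of ∂_1 are all 1, so H_0 ≅ Z.
  H_1: rank ker ∂_1 − rank ∂_2 = (10 − 4) − 5 = 1, and the invariant factors of ∂_2 are all 1, so H_1 ≅ Z.
  H_2: rank ker ∂_2 − rank ∂_3 = (5 − 5) − 0 = 0, and there is no ∂_3, so H_2 ≅ 0.

As a check, the Euler characteristic is 5 − 10 + 5 = 0, which agrees with 1 − 1 + 0 = 0.

Hence the Betti numbers are b_0 = 1, b_1 = 1, b_2 = 0.

b_0 = 1, b_1 = 1, b_2 = 0.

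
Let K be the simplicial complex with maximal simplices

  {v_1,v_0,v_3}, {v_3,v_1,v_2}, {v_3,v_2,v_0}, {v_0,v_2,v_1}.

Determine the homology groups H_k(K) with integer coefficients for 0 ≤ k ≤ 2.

Take the total order v_0 < v_1 < v_2 < v_3 on the vertex set. Then K (dimension 2) consists of the simplices:

  0-simplices (4): [v_0], [v_1], [v_2], [v_3]
  1-simplices (6): [v_0,v_1], [v_0,v_2], [v_0,v_3], [v_1,v_2], [v_1,v_3], [v_2,v_3]
  2-simplices (4): [v_0,v_1,v_2], [v_0,v_1,v_3], [v_0,v_2,v_3], [v_1,v_2,v_3]

so the chain groups are C_0 ≅ Z^4, C_1 ≅ Z^6, C_2 ≅ Z^4.

∂_1: C_1 → C_0 is given by ∂[p,q] = [q] − [p]. For instance
  ∂[v_0,v_1] = [v_1] − [v_0].
As a 4×6 matrix over Z this has rank 3, with invariant factors (1,1,1).

∂_2: C_2 → C_1 maps a triangle to the signed sum of its edges. For instance
  ∂[v_0,v_1,v_2] = [v_1,v_2] − [v_0,v_2] + [v_0,v_1],
  ∂[v_1,v_2,v_3] = [v_2,v_3] − [v_1,v_3] + [v_1,v_2].
As a 6×4 matrix over Z this has rank 3, with invariant factors (1,1,1).

Now H_k = ker ∂_k / im ∂_{k+1}, so:

  H_0: rank C_0 − rank ∂_1 = 4 − 3 = 1, and the invariant factors of ∂_1 are all 1, so H_0 ≅ Z.
  H_1: rank ker ∂_1 − rank ∂_2 = (6 − 3) − 3 = 0, and the invariant factors of ∂_2 are all 1, so H_1 ≅ 0.
  H_2: rank ker ∂_2 − rank ∂_3 = (4 − 3) − 0 = 1, and there is no ∂_3, so H_2 ≅ Z.

(K is a triangulation of the 2-sphere S^2.)

H_0 = Z,  H_1 = 0,  H_2 = Z.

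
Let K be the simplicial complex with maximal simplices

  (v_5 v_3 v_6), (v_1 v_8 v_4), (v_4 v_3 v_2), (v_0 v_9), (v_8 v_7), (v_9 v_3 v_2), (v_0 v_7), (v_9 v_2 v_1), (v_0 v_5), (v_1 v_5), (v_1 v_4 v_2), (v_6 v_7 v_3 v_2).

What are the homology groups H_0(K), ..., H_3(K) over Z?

Fix the vertex order v_0 < v_1 < v_2 < v_3 < v_4 < v_5 < v_6 < v_7 < v_8 < v_9 and write every simplex with vertices in increasing order. Then dim K = 3 and the simplices of K are:

  0-simplices (10): [v_0], [v_1], [v_2], [v_3], [v_4], [v_5], [v_6], [v_7], [v_8], [v_9]
  1-simplices (22): (22 of them)
  2-simplices (10): [v_1,v_2,v_4], [v_1,v_2,v_9], [v_1,v_4,v_8], [v_2,v_3,v_4], [v_2,v_3,v_6], [v_2,v_3,v_7], [v_2,v_3,v_9], [v_2,v_6,v_7], [v_3,v_5,v_6], [v_3,v_6,v_7]
  3-simplices (1): [v_2,v_3,v_6,v_7]

giving chain groups C_0 ≅ Z^10, C_1 ≅ Z^22, C_2 ≅ Z^10, C_3 ≅ Z^1.

Boundary ∂_1: C_1 → C_0 sends each edge [p,q] (with p < q) to q − p. For instance
  ∂[v_2,v_7] = [v_7] − [v_2].
As a 10×22 matrix over Z this has rank 9, with invariant factors (1,1,1,1,1,1,1,1,1).

∂_2: C_2 → C_1 acts by ∂[p,q,r] = [q,r] − [p,r] + [p,q]. For instance
  ∂[v_2,v_6,v_7] = [v_6,v_7] − [v_2,v_7] + [v_2,v_6],
  ∂[v_2,v_3,v_4] = [v_3,v_4] − [v_2,v_4] + [v_2,v_3].
As a 22×10 matrix over Z this has rank 9, with invariant factors (1,1,1,1,1,1,1,1,1).

The boundary map ∂_3: C_3 → C_2 sends each 3-simplex σ to the alternating sum Σ_i (−1)^i (σ with its i-th vertex removed). For instance
  ∂[v_2,v_3,v_6,v_7] = [v_3,v_6,v_7] − [v_2,v_6,v_7] + [v_2,v_3,v_7] − [v_2,v_3,v_6].
As a 10×1 matrix over Z this has rank 1, with invariant factors (1).

Computing H_k = (kernel of ∂_k) / (image of ∂_{k+1}):

  H_0: rank C_0 − rank ∂_1 = 10 − 9 = 1, and the invariant factors of ∂_1 are all 1, so H_0 = Z.
  H_1: rank ker ∂_1 − rank ∂_2 = (22 − 9) − 9 = 4, and the invariant factors of ∂_2 are all 1, so H_1 = Z^4.
  H_2: rank ker ∂_2 − rank ∂_3 = (10 − 9) − 1 = 0, and the invariant factors of ∂_3 are all 1, so H_2 = 0.
  H_3: rank ker ∂_3 − rank ∂_4 = (1 − 1) − 0 = 0, and there is no ∂_4, so H_3 = 0.

As a check, the Euler characteristic is 10 − 22 + 10 − 1 = -3, which agrees with 1 − 4 + 0 − 0 = -3.

H_0 = Z,  H_1 = Z^4,  H_2 = 0,  H_3 = 0.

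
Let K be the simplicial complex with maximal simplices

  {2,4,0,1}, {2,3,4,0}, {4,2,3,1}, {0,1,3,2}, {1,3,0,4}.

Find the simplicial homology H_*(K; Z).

H_0 ≅ Z,  H_1 = 0,  H_2 = 0,  H_3 ≅ Z.

Take the total order 0 < 1 < 2 < 3 < 4 on the vertex set. Then K (dimension 3) consists of the simplices:

  0-simplices (5): [0], [1], [2], [3], [4]
  1-simplices (10): [0,1], [0,2], [0,3], [0,4], [1,2], [1,3], [1,4], [2,3], [2,4], [3,4]
  2-simplices (10): [0,1,2], [0,1,3], [0,1,4], [0,2,3], [0,2,4], [0,3,4], [1,2,3], [1,2,4], [1,3,4], [2,3,4]
  3-simplices (5): [0,1,2,3], [0,1,2,4], [0,1,3,4], [0,2,3,4], [1,2,3,4]

Hence C_0 ≅ Z^5, C_1 ≅ Z^10, C_2 ≅ Z^10, C_3 ≅ Z^5.

∂_1: C_1 → C_0 is given by ∂[p,q] = [q] − [p]. For instance
  ∂[0,3] = [3] − [0].
The 5×10 boundary matrix has rank 4 and Smith normal form diag(1,1,1,1).

The boundary map ∂_2: C_2 → C_1 maps a triangle to the signed sum of its edges. For instance
  ∂[0,1,4] = [1,4] − [0,4] + [0,1],
  ∂[1,3,4] = [3,4] − [1,4] + [1,3].
As a 10×10 matrix over Z this has rank 6, with invariant factors (1,1,1,1,1,1).

Boundary ∂_3: C_3 → C_2 sends each 3-simplex σ to the alternating sum Σ_i (−1)^i (σ with its i-th vertex removed). For instance
  ∂[0,2,3,4] = [2,3,4] − [0,3,4] + [0,2,4] − [0,2,3],
  ∂[1,2,3,4] = [2,3,4] − [1,3,4] + [1,2,4] − [1,2,3].
The resulting 10×5 matrix has rank 4, and its Smith normal form has invariant factors (1,1,1,1).

Reading off H_k = ker ∂_k / im ∂_{k+1}:

  H_0: rank C_0 − rank ∂_1 = 5 − 4 = 1, and the invariant factors of ∂_1 are all 1, so H_0 ≅ Z.
  H_1: rank ker ∂_1 − rank ∂_2 = (10 − 4) − 6 = 0, and the invariant factors of ∂_2 are all 1, so H_1 ≅ 0.
  H_2: rank ker ∂_2 − rank ∂_3 = (10 − 6) − 4 = 0, and the invariant factors of ∂_3 are all 1, so H_2 ≅ 0.
  H_3: rank ker ∂_3 − rank ∂_4 = (5 − 4) − 0 = 1, and there is no ∂_4, so H_3 ≅ Z.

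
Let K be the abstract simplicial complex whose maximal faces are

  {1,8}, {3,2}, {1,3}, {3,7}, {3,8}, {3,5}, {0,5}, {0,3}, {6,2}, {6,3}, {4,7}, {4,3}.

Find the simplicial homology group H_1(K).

Fix the vertex order 0 < 1 < 2 < 3 < 4 < 5 < 6 < 7 < 8 and write every simplex with vertices in increasing order. Then dim K = 1 and the simplices of K are:

  0-simplices (9): [0], [1], [2], [3], [4], [5], [6], [7], [8]
  1-simplices (12): [0,3], [0,5], [1,3], [1,8], [2,3], [2,6], [3,4], [3,5], [3,6], [3,7], [3,8], [4,7]

Hence C_0 ≅ Z^9, C_1 ≅ Z^12.

Boundary ∂_1: C_1 → C_0 sends each edge [p,q] (with p < q) to q − p. For instance
  ∂[3,4] = [4] − [3].
The 9×12 boundary matrix has rank 8 and Smith normal form diag(1,1,1,1,1,1,1,1).

From H_k ≅ ker(∂_k) / im(∂_{k+1}) we obtain:

  H_1: rank ker ∂_1 − rank ∂_2 = (12 − 8) − 0 = 4, and there is no ∂_2, so H_1 = Z^4.

H_1 ≅ Z^4.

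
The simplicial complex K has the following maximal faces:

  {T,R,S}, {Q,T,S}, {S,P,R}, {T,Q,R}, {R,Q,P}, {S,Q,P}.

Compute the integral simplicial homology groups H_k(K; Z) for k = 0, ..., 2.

Fix the vertex order P < Q < R < S < T and write every simplex with vertices in increasing order. Then dim K = 2 and the simplices of K are:

  0-simplices (5): P, Q, R, S, T
  1-simplices (9): PQ, PR, PS, QR, QS, QT, RS, RT, ST
  2-simplices (6): PQR, PQS, PRS, QRT, QST, RST

so the chain groups are C_0 ≅ Z^5, C_1 ≅ Z^9, C_2 ≅ Z^6.

∂_1: C_1 → C_0 sends each edge [p,q] (with p < q) to q − p. For instance
  ∂PR = R − P.
The resulting 5×9 matrix has rank 4, and its Smith normal form has invariant factors (1,1,1,1).

∂_2: C_2 → C_1 maps a triangle to the signed sum of its edges. For instance
  ∂PRS = RS − PS + PR,
  ∂QRT = RT − QT + QR.
As a 9×6 matrix over Z this has rank 5, with invariant factors (1,1,1,1,1).

Computing H_k = (kernel of ∂_k) / (image of ∂_{k+1}):

  H_0: rank C_0 − rank ∂_1 = 5 − 4 = 1, and the invariant factors of ∂_1 are all 1, so H_0 = Z.
  H_1: rank ker ∂_1 − rank ∂_2 = (9 − 4) − 5 = 0, and the invariant factors of ∂_2 are all 1, so H_1 = 0.
  H_2: rank ker ∂_2 − rank ∂_3 = (6 − 5) − 0 = 1, and there is no ∂_3, so H_2 = Z.

As a check, the Euler characteristic is 5 − 9 + 6 = 2, which agrees with 1 − 0 + 1 = 2.

H_0 = Z,  H_1 = 0,  H_2 = Z.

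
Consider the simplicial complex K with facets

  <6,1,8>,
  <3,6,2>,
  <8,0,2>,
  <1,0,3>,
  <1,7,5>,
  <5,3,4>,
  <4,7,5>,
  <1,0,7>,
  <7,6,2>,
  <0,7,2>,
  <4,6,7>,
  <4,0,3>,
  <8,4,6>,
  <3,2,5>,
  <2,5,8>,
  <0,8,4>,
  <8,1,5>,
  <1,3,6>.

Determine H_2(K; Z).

Order the vertices as 0 < 1 < 2 < 3 < 4 < 5 < 6 < 7 < 8. Listing each simplex with vertices in this order, K has dimension 2 with simplices:

  0-simplices (9): [0], [1], [2], [3], [4], [5], [6], [7], [8]
  1-simplices (27): (27 of them)
  2-simplices (18): [0,1,3], [0,1,7], [0,2,7], [0,2,8], [0,3,4], [0,4,8], [1,3,6], [1,5,7], [1,5,8], [1,6,8], [2,3,5], [2,3,6], [2,5,8], [2,6,7], [3,4,5], [4,5,7], [4,6,7], [4,6,8]

giving chain groups C_0 ≅ Z^9, C_1 ≅ Z^27, C_2 ≅ Z^18.

∂_1: C_1 → C_0 sends each edge [p,q] (with p < q) to q − p. For instance
  ∂[4,7] = [7] − [4].
The 9×27 boundary matrix has rank 8 and Smith normal form diag(1,1,1,1,1,1,1,1).

The boundary map ∂_2: C_2 → C_1 sends each 2-simplex [p,q,r] to [q,r] − [p,r] + [p,q]. For instance
  ∂[0,4,8] = [4,8] − [0,8] + [0,4],
  ∂[1,5,8] = [5,8] − [1,8] + [1,5].
The resulting 27×18 matrix has rank 17, and its Smith normal form has invariant factors (1,1,1,1,1,1,1,1,1,1,1,1,1,1,1,1,1).

From H_k ≅ ker(∂_k) / im(∂_{k+1}) we obtain:

  H_2: rank ker ∂_2 − rank ∂_3 = (18 − 17) − 0 = 1, and there is no ∂_3, so H_2 = Z.

H_2 = Z.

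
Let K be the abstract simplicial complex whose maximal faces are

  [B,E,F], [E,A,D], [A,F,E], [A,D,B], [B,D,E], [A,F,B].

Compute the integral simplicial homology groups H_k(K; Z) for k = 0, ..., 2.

We work with the vertex ordering A < B < D < E < F. The simplices of K, each written with vertices in increasing order, are:

  0-simplices (5): A, B, D, E, F
  1-simplices (9): AB, AD, AE, AF, BD, BE, BF, DE, EF
  2-simplices (6): ABD, ABF, ADE, AEF, BDE, BEF

giving chain groups C_0 ≅ Z^5, C_1 ≅ Z^9, C_2 ≅ Z^6.

Boundary ∂_1: C_1 → C_0 is given by ∂[p,q] = [q] − [p]. For instance
  ∂EF = F − E.
As a 5×9 matrix over Z this has rank 4, with invariant factors (1,1,1,1).

Boundary ∂_2: C_2 → C_1 sends each 2-simplex [p,q,r] to [q,r] − [p,r] + [p,q]. For instance
  ∂BEF = EF − BF + BE,
  ∂BDE = DE − BE + BD.
The resulting 9×6 matrix has rank 5, and its Smith normal form has invariant factors (1,1,1,1,1).

From H_k ≅ ker(∂_k) / im(∂_{k+1}) we obtain:

  H_0: rank C_0 − rank ∂_1 = 5 − 4 = 1, and the invariant factors of ∂_1 are all 1, so H_0 = Z.
  H_1: rank ker ∂_1 − rank ∂_2 = (9 − 4) − 5 = 0, and the invariant factors of ∂_2 are all 1, so H_1 = 0.
  H_2: rank ker ∂_2 − rank ∂_3 = (6 − 5) − 0 = 1, and there is no ∂_3, so H_2 = Z.

H_0 = Z,  H_1 = 0,  H_2 = Z.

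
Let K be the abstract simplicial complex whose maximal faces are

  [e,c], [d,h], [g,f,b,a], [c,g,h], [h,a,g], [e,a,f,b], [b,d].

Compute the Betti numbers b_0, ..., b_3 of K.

K has 8 vertices, 16 edges, 9 triangles, 2 3-simplices.
rank ∂_0 = 0, rank ∂_1 = 7 ⇒ b_0 = 8 − 0 − 7 = 1; all invariant factors of ∂_1 are 1 so no torsion. So H_0 ≅ Z.
rank ∂_1 = 7, rank ∂_2 = 7 ⇒ b_1 = 16 − 7 − 7 = 2; all invariant factors of ∂_2 are 1 so no torsion. So H_1 ≅ Z^2.
rank ∂_2 = 7, rank ∂_3 = 2 ⇒ b_2 = 9 − 7 − 2 = 0; all invariant factors of ∂_3 are 1 so no torsion. So H_2 ≅ 0.
rank ∂_3 = 2, rank ∂_4 = 0 ⇒ b_3 = 2 − 2 − 0 = 0. So H_3 ≅ 0.

b_0 = 1, b_1 = 2, b_2 = 0, b_3 = 0.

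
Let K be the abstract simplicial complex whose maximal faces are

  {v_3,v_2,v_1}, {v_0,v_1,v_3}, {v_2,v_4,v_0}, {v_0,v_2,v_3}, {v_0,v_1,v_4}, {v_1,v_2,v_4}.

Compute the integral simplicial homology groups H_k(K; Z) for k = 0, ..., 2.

H_0 = Z,  H_1 = 0,  H_2 = Z.

Order the vertices as v_0 < v_1 < v_2 < v_3 < v_4. Listing each simplex with vertices in this order, K has dimension 2 with simplices:

  0-simplices (5): [v_0], [v_1], [v_2], [v_3], [v_4]
  1-simplices (9): [v_0,v_1], [v_0,v_2], [v_0,v_3], [v_0,v_4], [v_1,v_2], [v_1,v_3], [v_1,v_4], [v_2,v_3], [v_2,v_4]
  2-simplices (6): [v_0,v_1,v_3], [v_0,v_1,v_4], [v_0,v_2,v_3], [v_0,v_2,v_4], [v_1,v_2,v_3], [v_1,v_2,v_4]

giving chain groups C_0 ≅ Z^5, C_1 ≅ Z^9, C_2 ≅ Z^6.

Boundary ∂_1: C_1 → C_0 sends each edge [p,q] (with p < q) to q − p.
As a 5×9 matrix over Z this has rank 4, with invariant factors (1,1,1,1).

Boundary ∂_2: C_2 → C_1 acts by ∂[p,q,r] = [q,r] − [p,r] + [p,q]. For instance
  ∂[v_1,v_2,v_3] = [v_2,v_3] − [v_1,v_3] + [v_1,v_2],
  ∂[v_0,v_1,v_3] = [v_1,v_3] − [v_0,v_3] + [v_0,v_1].
The 9×6 boundary matrix has rank 5 and Smith normal form diag(1,1,1,1,1).

Computing H_k = (kernel of ∂_k) / (image of ∂_{k+1}):

  H_0: rank C_0 − rank ∂_1 = 5 − 4 = 1, and the invariant factors of ∂_1 are all 1, so H_0 = Z.
  H_1: rank ker ∂_1 − rank ∂_2 = (9 − 4) − 5 = 0, and the invariant factors of ∂_2 are all 1, so H_1 = 0.
  H_2: rank ker ∂_2 − rank ∂_3 = (6 − 5) − 0 = 1, and there is no ∂_3, so H_2 = Z.

(K is a triangulation of the 2-sphere S^2.)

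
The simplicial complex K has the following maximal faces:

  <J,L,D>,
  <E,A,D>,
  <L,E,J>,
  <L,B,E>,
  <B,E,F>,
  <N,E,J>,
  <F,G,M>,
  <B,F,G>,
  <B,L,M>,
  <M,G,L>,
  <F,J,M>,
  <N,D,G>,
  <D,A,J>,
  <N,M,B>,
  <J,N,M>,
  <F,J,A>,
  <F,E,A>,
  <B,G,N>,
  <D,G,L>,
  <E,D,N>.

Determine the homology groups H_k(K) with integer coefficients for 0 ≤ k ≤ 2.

We work with the vertex ordering A < B < D < E < F < G < J < L < M < N. The simplices of K, each written with vertices in increasing order, are:

  0-simplices (10): A, B, D, E, F, G, J, L, M, N
  1-simplices (30): AD, AE, AF, AJ, BE, BF, BG, BL, BM, BN, DE, DG, DJ, DL, DN, EF, EJ, EL, EN, FG, FJ, FM, GL, GM, GN, JL, JM, JN, LM, MN
  2-simplices (20): ADE, ADJ, AEF, AFJ, BEF, BEL, BFG, BGN, BLM, BMN, DEN, DGL, DGN, DJL, EJL, EJN, FGM, FJM, GLM, JMN

giving chain groups C_0 ≅ Z^10, C_1 ≅ Z^30, C_2 ≅ Z^20.

The boundary map ∂_1: C_1 → C_0 is given by ∂[p,q] = [q] − [p].
As a 10×30 matrix over Z this has rank 9, with invariant factors (1,1,1,1,1,1,1,1,1).

Boundary ∂_2: C_2 → C_1 sends each 2-simplex [p,q,r] to [q,r] − [p,r] + [p,q]. For instance
  ∂DGL = GL − DL + DG,
  ∂DEN = EN − DN + DE.
The 30×20 boundary matrix has rank 20 and Smith normal form diag(1,1,1,1,1,1,1,1,1,1,1,1,1,1,1,1,1,1,1,2).

Computing H_k = (kernel of ∂_k) / (image of ∂_{k+1}):

  H_0: rank C_0 − rank ∂_1 = 10 − 9 = 1, and the invariant factors of ∂_1 are all 1, so H_0 = Z.
  H_1: rank ker ∂_1 − rank ∂_2 = (30 − 9) − 20 = 1, and ∂_2 has invariant factor 2 > 1, so H_1 = Z ⊕ Z/2.
  H_2: rank ker ∂_2 − rank ∂_3 = (20 − 20) − 0 = 0, and there is no ∂_3, so H_2 = 0.

(K is a triangulation of the Klein bottle.)

H_0 ≅ Z,  H_1 ≅ Z ⊕ Z/2,  H_2 = 0.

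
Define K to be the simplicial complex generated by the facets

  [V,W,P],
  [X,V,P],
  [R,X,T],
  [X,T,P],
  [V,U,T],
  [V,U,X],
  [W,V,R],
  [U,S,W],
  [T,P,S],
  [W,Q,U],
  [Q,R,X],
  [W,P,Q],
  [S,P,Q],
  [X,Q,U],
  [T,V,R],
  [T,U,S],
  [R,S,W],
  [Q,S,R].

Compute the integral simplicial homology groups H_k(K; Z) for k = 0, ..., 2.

Fix the vertex order P < Q < R < S < T < U < V < W < X and write every simplex with vertices in increasing order. Then dim K = 2 and the simplices of K are:

  0-simplices (9): P, Q, R, S, T, U, V, W, X
  1-simplices (27): PQ, PS, PT, PV, PW, PX, QR, QS, QU, QW, QX, RS, RT, RV, RW, RX, ST, SU, SW, TU, TV, TX, UV, UW, UX, VW, VX
  2-simplices (18): PQS, PQW, PST, PTX, PVW, PVX, QRS, QRX, QUW, QUX, RSW, RTV, RTX, RVW, STU, SUW, TUV, UVX

giving chain groups C_0 ≅ Z^9, C_1 ≅ Z^27, C_2 ≅ Z^18.

The boundary map ∂_1: C_1 → C_0 is given by ∂[p,q] = [q] − [p]. For instance
  ∂ST = T − S.
The resulting 9×27 matrix has rank 8, and its Smith normal form has invariant factors (1,1,1,1,1,1,1,1).

∂_2: C_2 → C_1 maps a triangle to the signed sum of its edges. For instance
  ∂QUX = UX − QX + QU,
  ∂RVW = VW − RW + RV.
This gives a 27×18 integer matrix of rank 18; reducing to Smith normal form yields diagonal entries (1,1,1,1,1,1,1,1,1,1,1,1,1,1,1,1,1,2).

Now H_k = ker ∂_k / im ∂_{k+1}, so:

  H_0: rank C_0 − rank ∂_1 = 9 − 8 = 1, and the invariant factors of ∂_1 are all 1, so H_0 = Z.
  H_1: rank ker ∂_1 − rank ∂_2 = (27 − 8) − 18 = 1, and ∂_2 has invariant factor 2 > 1, so H_1 = Z ⊕ Z/2.
  H_2: rank ker ∂_2 − rank ∂_3 = (18 − 18) − 0 = 0, and there is no ∂_3, so H_2 = 0.

H_0 = Z,  H_1 = Z ⊕ Z/2,  H_2 = 0.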